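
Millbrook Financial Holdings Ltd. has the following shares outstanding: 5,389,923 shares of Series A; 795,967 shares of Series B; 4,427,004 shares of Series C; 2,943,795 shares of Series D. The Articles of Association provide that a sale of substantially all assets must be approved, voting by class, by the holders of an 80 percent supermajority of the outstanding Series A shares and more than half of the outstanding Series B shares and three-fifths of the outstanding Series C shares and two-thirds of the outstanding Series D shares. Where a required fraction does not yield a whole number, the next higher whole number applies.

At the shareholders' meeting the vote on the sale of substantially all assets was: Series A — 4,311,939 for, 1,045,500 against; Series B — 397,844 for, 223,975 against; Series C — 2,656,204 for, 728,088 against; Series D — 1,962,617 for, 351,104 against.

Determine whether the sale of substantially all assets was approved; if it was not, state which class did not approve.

Series A: 4/5 of 5389923 = 4311938.40, rounded up to 4311939; 4,311,939 required, 4,311,939 in favor — approved.
Series B: a majority of 795967 is 397984; 397,984 required, 397,844 in favor — not approved.
Series C: 3/5 of 4427004 = 2656202.40, rounded up to 2656203; 2,656,203 required, 2,656,204 in favor — approved.
Series D: 2/3 of 2943795 = 1962530; 1,962,530 required, 1,962,617 in favor — approved.

Not approved — the Series B shares did not give the required vote.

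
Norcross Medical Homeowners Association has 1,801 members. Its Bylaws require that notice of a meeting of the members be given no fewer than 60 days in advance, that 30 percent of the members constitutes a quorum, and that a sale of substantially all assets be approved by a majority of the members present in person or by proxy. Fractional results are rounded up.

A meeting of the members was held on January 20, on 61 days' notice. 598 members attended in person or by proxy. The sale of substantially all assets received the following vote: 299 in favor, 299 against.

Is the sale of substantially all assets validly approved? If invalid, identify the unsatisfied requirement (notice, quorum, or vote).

Invalid — vote requirement not satisfied.

Notice: 61 days given; 60 required. Satisfied.
Quorum: 30% of 1,801 = 540.30, rounded up to 541; 598 present. Satisfied.
Vote: requires a majority of those present (598); a majority of 598 is 300, so 300 needed; 299 in favor. Not satisfied.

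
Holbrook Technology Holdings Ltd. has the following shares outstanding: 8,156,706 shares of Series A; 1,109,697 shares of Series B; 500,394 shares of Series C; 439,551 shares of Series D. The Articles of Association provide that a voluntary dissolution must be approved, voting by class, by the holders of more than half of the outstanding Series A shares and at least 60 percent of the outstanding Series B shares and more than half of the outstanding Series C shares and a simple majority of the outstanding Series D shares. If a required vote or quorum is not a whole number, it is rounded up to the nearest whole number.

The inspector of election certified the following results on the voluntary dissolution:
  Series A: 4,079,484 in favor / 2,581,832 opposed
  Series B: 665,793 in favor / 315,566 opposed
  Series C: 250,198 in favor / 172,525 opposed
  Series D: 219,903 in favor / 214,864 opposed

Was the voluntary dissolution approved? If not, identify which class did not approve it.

Series A: a majority of 8156706 is 4078354; 4,078,354 required, 4,079,484 in favor — approved.
Series B: 3/5 of 1109697 = 665818.20, rounded up to 665819; 665,819 required, 665,793 in favor — not approved.
Series C: a majority of 500394 is 250198; 250,198 required, 250,198 in favor — approved.
Series D: a majority of 439551 is 219776; 219,776 required, 219,903 in favor — approved.

Not approved — the Series B shares did not give the required vote.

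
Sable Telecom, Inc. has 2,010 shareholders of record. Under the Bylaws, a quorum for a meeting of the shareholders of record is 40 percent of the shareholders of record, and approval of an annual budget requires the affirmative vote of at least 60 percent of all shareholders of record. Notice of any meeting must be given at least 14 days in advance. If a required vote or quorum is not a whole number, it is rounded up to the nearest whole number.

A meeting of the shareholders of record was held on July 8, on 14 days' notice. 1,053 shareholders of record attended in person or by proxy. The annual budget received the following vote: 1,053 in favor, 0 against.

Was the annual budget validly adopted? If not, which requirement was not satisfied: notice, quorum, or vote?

Notice: 14 days given; 14 required. Satisfied.
Quorum: 40% of 2,010 = 804; 1,053 present. Satisfied.
Vote: requires three-fifths of all shareholders of record (2,010); 3/5 of 2010 = 1206, so 1,206 needed; 1,053 in favor. Not satisfied.

Invalid — vote requirement not satisfied.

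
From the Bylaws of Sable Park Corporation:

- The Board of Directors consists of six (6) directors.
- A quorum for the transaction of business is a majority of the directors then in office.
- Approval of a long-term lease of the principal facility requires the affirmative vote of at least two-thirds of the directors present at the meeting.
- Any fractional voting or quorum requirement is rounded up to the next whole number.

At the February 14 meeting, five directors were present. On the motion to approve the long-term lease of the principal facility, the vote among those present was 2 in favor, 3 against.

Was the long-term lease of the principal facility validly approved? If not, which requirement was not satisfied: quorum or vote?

Quorum: 5 present; quorum is 4. Satisfied.
Vote: the long-term lease of the principal facility requires two-thirds of the directors present (5). 2/3 of 5 = 3.33, rounded up to 4, so 4 affirmative votes are needed; 2 voted in favor. Not satisfied.

Invalid — vote requirement not satisfied.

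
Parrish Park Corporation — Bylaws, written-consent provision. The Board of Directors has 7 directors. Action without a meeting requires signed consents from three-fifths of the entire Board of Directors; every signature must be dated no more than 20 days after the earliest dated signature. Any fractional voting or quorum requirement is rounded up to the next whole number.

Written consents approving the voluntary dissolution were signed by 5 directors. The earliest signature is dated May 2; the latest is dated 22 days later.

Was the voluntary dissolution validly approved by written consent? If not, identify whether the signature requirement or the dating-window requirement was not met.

Not effective — dating-window requirement not satisfied.

Signatures required: three-fifths of 7 — 3/5 of 7 = 4.20, rounded up to 5, so 5 needed; 5 signed. Sufficient.
Dating window: the latest signature is 22 days after the earliest; the limit is 20 days. Outside the window.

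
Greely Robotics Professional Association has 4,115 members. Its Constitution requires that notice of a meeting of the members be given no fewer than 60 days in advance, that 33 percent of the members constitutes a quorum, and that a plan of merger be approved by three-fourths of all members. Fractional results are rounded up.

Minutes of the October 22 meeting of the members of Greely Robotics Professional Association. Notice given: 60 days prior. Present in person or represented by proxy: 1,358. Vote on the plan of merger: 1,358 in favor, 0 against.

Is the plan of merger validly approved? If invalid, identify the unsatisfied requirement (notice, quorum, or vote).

Invalid — vote requirement not satisfied.

Notice: 60 days given; 60 required. Satisfied.
Quorum: 33% of 4,115 = 1,357.95, rounded up to 1,358; 1,358 present. Satisfied.
Vote: requires three-fourths of all members (4,115); 3/4 of 4115 = 3086.25, rounded up to 3087, so 3,087 needed; 1,358 in favor. Not satisfied.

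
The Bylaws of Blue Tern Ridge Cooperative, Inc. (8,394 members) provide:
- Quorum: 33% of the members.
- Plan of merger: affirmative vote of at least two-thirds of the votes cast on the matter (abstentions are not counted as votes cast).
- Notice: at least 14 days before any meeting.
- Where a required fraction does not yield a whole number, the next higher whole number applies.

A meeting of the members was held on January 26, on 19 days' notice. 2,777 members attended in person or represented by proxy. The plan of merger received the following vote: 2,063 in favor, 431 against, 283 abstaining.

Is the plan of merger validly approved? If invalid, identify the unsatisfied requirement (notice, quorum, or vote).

Valid — all requirements satisfied.

Notice: 19 days given; 14 required. Satisfied.
Quorum: 33% of 8,394 = 2,770.02, rounded up to 2,771; 2,777 present. Satisfied.
Vote: requires two-thirds of the votes cast (2,777 − 283 abstaining = 2,494); 2/3 of 2494 = 1662.67, rounded up to 1663, so 1,663 needed; 2,063 in favor. Satisfied.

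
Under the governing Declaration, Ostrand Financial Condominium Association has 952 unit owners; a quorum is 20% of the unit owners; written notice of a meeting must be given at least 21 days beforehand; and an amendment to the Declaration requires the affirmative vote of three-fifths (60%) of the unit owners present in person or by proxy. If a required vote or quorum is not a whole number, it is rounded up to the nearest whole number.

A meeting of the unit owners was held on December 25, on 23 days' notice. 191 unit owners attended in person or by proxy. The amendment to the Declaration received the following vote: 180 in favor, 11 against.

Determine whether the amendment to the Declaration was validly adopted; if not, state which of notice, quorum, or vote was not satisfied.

Valid — all requirements satisfied.

Notice: 23 days given; 21 required. Satisfied.
Quorum: 20% of 952 = 190.40, rounded up to 191; 191 present. Satisfied.
Vote: requires three-fifths of those present (191); 3/5 of 191 = 114.60, rounded up to 115, so 115 needed; 180 in favor. Satisfied.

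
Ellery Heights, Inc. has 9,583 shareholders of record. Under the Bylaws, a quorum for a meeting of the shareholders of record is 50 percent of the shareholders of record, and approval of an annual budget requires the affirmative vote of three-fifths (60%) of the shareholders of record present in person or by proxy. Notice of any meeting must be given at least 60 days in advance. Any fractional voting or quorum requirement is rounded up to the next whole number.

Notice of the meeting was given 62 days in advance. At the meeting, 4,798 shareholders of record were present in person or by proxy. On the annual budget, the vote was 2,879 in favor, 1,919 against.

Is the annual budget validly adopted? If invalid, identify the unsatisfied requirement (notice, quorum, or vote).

Notice: 62 days given; 60 required. Satisfied.
Quorum: 50% of 9,583 = 4,791.50, rounded up to 4,792; 4,798 present. Satisfied.
Vote: requires three-fifths of those present (4,798); 3/5 of 4798 = 2878.80, rounded up to 2879, so 2,879 needed; 2,879 in favor. Satisfied.

Valid — all requirements satisfied.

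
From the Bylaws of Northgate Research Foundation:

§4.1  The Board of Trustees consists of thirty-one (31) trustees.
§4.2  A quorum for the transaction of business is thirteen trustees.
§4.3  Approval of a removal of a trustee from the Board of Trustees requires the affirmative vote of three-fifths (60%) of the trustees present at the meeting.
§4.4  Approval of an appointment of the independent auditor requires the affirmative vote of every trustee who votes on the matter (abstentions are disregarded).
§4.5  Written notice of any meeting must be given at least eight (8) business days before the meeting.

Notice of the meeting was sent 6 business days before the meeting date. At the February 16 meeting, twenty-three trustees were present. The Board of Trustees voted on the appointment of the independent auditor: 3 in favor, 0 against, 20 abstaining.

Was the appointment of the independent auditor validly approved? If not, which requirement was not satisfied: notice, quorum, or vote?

Invalid — notice requirement not satisfied.

Notice: 6 business days given; 8 required (6 < 8). Not satisfied.
Quorum: 23 present; quorum is 13. Satisfied.
Vote: the appointment of the independent auditor requires the unanimous vote of the votes cast (23 present − 20 abstaining = 3). Unanimous means all 3, so 3 affirmative votes are needed; 3 voted in favor. Satisfied.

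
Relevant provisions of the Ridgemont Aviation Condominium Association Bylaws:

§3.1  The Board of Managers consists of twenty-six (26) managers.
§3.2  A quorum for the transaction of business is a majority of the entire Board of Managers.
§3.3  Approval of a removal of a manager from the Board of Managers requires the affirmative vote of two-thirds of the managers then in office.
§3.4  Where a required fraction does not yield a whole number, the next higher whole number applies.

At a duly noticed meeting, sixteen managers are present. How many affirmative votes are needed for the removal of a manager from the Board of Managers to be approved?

18

The removal of a manager from the Board of Managers requires two-thirds of the managers then in office (26).
2/3 of 26 = 17.33, rounded up to 18.
(Only 16 can vote, so the removal of a manager from the Board of Managers cannot pass at this meeting, but the required vote is still 18.)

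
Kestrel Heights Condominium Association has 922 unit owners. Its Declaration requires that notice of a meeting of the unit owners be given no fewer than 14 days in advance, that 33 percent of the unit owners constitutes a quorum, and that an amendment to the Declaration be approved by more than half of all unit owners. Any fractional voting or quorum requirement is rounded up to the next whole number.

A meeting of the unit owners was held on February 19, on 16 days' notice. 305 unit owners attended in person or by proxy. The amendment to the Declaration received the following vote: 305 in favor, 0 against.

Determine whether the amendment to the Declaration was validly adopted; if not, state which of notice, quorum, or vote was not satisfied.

Invalid — vote requirement not satisfied.

Notice: 16 days given; 14 required. Satisfied.
Quorum: 33% of 922 = 304.26, rounded up to 305; 305 present. Satisfied.
Vote: requires a majority of all unit owners (922); a majority of 922 is 462, so 462 needed; 305 in favor. Not satisfied.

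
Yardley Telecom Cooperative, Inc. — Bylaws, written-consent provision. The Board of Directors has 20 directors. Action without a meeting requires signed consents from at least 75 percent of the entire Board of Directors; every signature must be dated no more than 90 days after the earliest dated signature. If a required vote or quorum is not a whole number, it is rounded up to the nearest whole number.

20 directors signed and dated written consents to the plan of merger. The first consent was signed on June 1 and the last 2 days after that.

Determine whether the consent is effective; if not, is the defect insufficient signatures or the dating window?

Effective — both the signature and dating-window requirements are satisfied.

Signatures required: at least 75 percent of 20 — 3/4 of 20 = 15, so 15 needed; 20 signed. Sufficient.
Dating window: the latest signature is 2 days after the earliest; the limit is 90 days. Within the window.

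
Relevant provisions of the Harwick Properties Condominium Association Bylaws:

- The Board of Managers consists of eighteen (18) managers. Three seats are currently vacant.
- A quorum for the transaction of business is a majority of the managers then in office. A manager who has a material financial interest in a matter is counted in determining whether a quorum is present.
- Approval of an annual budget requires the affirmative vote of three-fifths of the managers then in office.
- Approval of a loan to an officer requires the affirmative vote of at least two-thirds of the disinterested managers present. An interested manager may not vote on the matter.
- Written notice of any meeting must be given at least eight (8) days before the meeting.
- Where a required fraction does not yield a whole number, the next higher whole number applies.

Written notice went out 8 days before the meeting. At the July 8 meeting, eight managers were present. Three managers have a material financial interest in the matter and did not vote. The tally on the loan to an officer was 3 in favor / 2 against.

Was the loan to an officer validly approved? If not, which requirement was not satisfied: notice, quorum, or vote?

Invalid — vote requirement not satisfied.

Notice: 8 days given; 8 required (8 ≥ 8). Satisfied.
Quorum: 8 present (interested managers count toward quorum); quorum is 8. Satisfied.
Vote: the loan to an officer requires two-thirds of the disinterested managers present (8 − 3 = 5). 2/3 of 5 = 3.33, rounded up to 4, so 4 affirmative votes are needed; 3 voted in favor. Not satisfied.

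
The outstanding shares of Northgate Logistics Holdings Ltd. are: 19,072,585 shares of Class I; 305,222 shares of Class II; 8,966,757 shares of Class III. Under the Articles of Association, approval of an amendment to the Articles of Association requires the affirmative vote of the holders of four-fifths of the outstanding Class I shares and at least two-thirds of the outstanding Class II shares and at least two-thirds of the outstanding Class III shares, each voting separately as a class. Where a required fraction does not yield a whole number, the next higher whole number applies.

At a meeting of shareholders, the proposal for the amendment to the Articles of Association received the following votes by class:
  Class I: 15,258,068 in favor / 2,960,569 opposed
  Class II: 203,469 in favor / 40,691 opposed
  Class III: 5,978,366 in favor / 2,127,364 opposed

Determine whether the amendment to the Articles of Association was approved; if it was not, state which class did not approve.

Not approved — the Class II shares did not give the required vote.

Class I: 4/5 of 19072585 = 15258068; 15,258,068 required, 15,258,068 in favor — approved.
Class II: 2/3 of 305222 = 203481.33, rounded up to 203482; 203,482 required, 203,469 in favor — not approved.
Class III: 2/3 of 8966757 = 5977838; 5,977,838 required, 5,978,366 in favor — approved.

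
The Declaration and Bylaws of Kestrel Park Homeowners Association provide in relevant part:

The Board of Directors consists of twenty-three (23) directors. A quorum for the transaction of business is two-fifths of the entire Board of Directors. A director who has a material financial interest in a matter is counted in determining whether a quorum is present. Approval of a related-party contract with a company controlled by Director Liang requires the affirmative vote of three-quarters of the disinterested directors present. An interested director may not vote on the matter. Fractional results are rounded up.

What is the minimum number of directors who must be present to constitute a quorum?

10

2/5 of 23 = 9.20, rounded up to 10.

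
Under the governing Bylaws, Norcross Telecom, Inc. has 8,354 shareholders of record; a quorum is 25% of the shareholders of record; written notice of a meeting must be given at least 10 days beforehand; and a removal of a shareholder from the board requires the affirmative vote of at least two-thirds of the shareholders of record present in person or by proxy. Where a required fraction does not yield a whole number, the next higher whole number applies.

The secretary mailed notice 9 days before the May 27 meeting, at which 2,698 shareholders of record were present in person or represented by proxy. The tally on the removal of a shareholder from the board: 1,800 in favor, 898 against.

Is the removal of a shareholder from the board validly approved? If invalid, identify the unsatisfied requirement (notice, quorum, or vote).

Invalid — notice requirement not satisfied.

Notice: 9 days given; 10 required. Not satisfied.
Quorum: 25% of 8,354 = 2,088.50, rounded up to 2,089; 2,698 present. Satisfied.
Vote: requires two-thirds of those present (2,698); 2/3 of 2698 = 1798.67, rounded up to 1799, so 1,799 needed; 1,800 in favor. Satisfied.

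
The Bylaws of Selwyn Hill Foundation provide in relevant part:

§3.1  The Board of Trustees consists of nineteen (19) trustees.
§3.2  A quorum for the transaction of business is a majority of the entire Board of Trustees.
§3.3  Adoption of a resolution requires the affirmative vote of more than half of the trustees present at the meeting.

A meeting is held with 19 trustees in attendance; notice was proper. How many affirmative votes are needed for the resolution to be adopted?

The resolution requires a majority of the trustees present (19).
A majority of 19 is 10.

10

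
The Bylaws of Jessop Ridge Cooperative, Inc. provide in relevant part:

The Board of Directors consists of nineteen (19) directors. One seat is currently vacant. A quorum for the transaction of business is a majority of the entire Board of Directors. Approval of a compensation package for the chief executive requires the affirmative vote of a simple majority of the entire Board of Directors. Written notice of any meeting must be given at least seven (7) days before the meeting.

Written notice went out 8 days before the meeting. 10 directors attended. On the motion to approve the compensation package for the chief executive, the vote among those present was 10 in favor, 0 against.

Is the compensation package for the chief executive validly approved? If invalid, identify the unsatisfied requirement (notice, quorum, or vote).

Notice: 8 days given; 7 required (8 ≥ 7). Satisfied.
Quorum: 10 present; quorum is 10. Satisfied.
Vote: the compensation package for the chief executive requires a majority of the entire Board of Directors (19). A majority of 19 is 10, so 10 affirmative votes are needed; 10 voted in favor. Satisfied.

Valid — all requirements satisfied.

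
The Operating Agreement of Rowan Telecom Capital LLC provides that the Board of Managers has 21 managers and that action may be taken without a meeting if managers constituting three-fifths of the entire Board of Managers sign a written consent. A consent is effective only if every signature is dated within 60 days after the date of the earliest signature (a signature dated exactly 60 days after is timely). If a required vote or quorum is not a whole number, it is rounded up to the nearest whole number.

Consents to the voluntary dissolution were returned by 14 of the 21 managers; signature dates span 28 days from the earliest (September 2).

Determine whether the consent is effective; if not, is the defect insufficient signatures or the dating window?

Effective — both the signature and dating-window requirements are satisfied.

Signatures required: three-fifths of 21 — 3/5 of 21 = 12.60, rounded up to 13, so 13 needed; 14 signed. Sufficient.
Dating window: the latest signature is 28 days after the earliest; the limit is 60 days. Within the window.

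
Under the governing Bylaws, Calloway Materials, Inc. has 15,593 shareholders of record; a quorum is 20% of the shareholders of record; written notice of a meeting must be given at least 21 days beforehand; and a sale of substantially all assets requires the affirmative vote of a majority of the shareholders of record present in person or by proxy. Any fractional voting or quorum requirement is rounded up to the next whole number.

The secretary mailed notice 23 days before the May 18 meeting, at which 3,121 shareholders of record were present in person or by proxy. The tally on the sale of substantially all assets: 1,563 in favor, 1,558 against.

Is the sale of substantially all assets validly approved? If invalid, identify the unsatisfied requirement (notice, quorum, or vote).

Valid — all requirements satisfied.

Notice: 23 days given; 21 required. Satisfied.
Quorum: 20% of 15,593 = 3,118.60, rounded up to 3,119; 3,121 present. Satisfied.
Vote: requires a majority of those present (3,121); a majority of 3121 is 1561, so 1,561 needed; 1,563 in favor. Satisfied.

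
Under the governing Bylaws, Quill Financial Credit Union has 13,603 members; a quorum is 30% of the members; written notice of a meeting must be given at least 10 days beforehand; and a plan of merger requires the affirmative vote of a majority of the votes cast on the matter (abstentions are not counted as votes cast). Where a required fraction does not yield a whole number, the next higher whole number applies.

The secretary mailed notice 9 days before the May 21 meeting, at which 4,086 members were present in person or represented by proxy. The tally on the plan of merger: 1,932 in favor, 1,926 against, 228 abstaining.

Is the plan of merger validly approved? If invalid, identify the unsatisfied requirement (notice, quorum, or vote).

Notice: 9 days given; 10 required. Not satisfied.
Quorum: 30% of 13,603 = 4,080.90, rounded up to 4,081; 4,086 present. Satisfied.
Vote: requires a majority of the votes cast (4,086 − 228 abstaining = 3,858); a majority of 3858 is 1930, so 1,930 needed; 1,932 in favor. Satisfied.

Invalid — notice requirement not satisfied.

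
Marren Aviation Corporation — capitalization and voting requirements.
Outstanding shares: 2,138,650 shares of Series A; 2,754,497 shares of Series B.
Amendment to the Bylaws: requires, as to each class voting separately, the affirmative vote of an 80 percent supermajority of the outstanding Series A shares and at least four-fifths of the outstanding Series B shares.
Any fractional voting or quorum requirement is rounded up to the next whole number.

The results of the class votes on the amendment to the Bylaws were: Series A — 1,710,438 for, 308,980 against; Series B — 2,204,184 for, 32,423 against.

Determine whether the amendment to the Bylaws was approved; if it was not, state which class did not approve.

Not approved — the Series A shares did not give the required vote.

Series A: 4/5 of 2138650 = 1710920; 1,710,920 required, 1,710,438 in favor — not approved.
Series B: 4/5 of 2754497 = 2203597.60, rounded up to 2203598; 2,203,598 required, 2,204,184 in favor — approved.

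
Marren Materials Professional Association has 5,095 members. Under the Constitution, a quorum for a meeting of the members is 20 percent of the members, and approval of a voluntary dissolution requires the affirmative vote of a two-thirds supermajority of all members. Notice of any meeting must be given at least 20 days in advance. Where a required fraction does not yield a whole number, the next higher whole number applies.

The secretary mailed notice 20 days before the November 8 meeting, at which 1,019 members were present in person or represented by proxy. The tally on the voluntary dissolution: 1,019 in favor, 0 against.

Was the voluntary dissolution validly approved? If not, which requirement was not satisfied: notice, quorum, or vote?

Invalid — vote requirement not satisfied.

Notice: 20 days given; 20 required. Satisfied.
Quorum: 20% of 5,095 = 1,019; 1,019 present. Satisfied.
Vote: requires two-thirds of all members (5,095); 2/3 of 5095 = 3396.67, rounded up to 3397, so 3,397 needed; 1,019 in favor. Not satisfied.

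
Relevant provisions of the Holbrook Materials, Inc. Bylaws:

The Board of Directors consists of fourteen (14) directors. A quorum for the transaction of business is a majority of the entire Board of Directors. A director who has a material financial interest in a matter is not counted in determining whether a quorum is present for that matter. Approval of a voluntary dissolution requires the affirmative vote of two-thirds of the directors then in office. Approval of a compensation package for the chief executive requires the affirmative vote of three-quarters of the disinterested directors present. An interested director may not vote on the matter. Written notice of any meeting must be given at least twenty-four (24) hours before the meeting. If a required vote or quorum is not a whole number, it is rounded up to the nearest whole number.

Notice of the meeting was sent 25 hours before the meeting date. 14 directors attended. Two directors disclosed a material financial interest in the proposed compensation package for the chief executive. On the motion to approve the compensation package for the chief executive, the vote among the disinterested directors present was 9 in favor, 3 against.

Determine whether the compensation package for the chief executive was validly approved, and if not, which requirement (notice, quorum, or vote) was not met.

Valid — all requirements satisfied.

Notice: 25 hours given; 24 required (25 ≥ 24). Satisfied.
Quorum: 14 present, but the 2 interested directors do not count, leaving 12. Quorum is 8. Satisfied.
Vote: the compensation package for the chief executive requires three-fourths of the disinterested directors present (14 − 2 = 12). 3/4 of 12 = 9, so 9 affirmative votes are needed; 9 voted in favor. Satisfied.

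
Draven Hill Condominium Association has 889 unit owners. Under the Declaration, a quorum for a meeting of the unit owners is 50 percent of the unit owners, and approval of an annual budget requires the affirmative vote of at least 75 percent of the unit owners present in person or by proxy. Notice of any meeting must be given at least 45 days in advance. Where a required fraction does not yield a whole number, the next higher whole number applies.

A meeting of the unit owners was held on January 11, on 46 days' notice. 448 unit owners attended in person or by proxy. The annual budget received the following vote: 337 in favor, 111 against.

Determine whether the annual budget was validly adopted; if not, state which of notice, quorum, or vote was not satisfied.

Valid — all requirements satisfied.

Notice: 46 days given; 45 required. Satisfied.
Quorum: 50% of 889 = 444.50, rounded up to 445; 448 present. Satisfied.
Vote: requires three-fourths of those present (448); 3/4 of 448 = 336, so 336 needed; 337 in favor. Satisfied.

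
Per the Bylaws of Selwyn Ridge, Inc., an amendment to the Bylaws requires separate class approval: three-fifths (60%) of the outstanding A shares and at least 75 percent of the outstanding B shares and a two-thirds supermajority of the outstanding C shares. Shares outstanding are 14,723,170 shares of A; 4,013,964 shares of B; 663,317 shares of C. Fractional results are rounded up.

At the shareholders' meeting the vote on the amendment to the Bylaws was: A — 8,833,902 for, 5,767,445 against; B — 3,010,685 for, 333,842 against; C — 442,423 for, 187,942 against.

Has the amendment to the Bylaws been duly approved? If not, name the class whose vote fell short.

Approved — every class gave the required vote.

A: 3/5 of 14723170 = 8833902; 8,833,902 required, 8,833,902 in favor — approved.
B: 3/4 of 4013964 = 3010473; 3,010,473 required, 3,010,685 in favor — approved.
C: 2/3 of 663317 = 442211.33, rounded up to 442212; 442,212 required, 442,423 in favor — approved.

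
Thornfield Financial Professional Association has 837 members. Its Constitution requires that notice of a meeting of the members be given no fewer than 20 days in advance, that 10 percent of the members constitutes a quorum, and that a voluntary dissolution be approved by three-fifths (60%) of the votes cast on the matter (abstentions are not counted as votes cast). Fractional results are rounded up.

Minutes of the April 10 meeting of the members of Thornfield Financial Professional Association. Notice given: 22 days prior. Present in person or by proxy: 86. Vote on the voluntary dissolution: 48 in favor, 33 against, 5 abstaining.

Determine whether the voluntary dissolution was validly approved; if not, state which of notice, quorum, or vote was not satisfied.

Invalid — vote requirement not satisfied.

Notice: 22 days given; 20 required. Satisfied.
Quorum: 10% of 837 = 83.70, rounded up to 84; 86 present. Satisfied.
Vote: requires three-fifths of the votes cast (86 − 5 abstaining = 81); 3/5 of 81 = 48.60, rounded up to 49, so 49 needed; 48 in favor. Not satisfied.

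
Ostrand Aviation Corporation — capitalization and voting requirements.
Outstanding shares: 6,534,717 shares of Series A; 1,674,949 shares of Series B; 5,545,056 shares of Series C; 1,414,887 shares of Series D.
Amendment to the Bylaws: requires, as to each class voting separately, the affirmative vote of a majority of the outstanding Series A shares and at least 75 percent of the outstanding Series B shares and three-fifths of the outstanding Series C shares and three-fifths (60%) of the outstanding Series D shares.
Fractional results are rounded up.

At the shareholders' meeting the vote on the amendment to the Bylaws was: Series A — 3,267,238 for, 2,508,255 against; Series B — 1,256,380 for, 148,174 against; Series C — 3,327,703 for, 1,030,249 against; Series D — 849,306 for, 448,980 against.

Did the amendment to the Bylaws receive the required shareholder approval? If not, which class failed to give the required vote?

Not approved — the Series A shares did not give the required vote.

Series A: a majority of 6534717 is 3267359; 3,267,359 required, 3,267,238 in favor — not approved.
Series B: 3/4 of 1674949 = 1256211.75, rounded up to 1256212; 1,256,212 required, 1,256,380 in favor — approved.
Series C: 3/5 of 5545056 = 3327033.60, rounded up to 3327034; 3,327,034 required, 3,327,703 in favor — approved.
Series D: 3/5 of 1414887 = 848932.20, rounded up to 848933; 848,933 required, 849,306 in favor — approved.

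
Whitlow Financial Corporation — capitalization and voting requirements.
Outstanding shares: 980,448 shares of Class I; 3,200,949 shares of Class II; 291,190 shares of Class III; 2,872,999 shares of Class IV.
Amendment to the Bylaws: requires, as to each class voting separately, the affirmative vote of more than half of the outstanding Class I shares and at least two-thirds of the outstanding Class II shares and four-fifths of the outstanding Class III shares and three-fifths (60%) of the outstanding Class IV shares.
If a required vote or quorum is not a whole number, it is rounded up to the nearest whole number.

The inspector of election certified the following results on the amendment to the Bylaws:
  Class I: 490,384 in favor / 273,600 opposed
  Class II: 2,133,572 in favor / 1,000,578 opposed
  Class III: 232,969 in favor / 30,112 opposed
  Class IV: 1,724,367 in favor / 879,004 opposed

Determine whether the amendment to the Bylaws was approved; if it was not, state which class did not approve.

Not approved — the Class II shares did not give the required vote.

Class I: a majority of 980448 is 490225; 490,225 required, 490,384 in favor — approved.
Class II: 2/3 of 3200949 = 2133966; 2,133,966 required, 2,133,572 in favor — not approved.
Class III: 4/5 of 291190 = 232952; 232,952 required, 232,969 in favor — approved.
Class IV: 3/5 of 2872999 = 1723799.40, rounded up to 1723800; 1,723,800 required, 1,724,367 in favor — approved.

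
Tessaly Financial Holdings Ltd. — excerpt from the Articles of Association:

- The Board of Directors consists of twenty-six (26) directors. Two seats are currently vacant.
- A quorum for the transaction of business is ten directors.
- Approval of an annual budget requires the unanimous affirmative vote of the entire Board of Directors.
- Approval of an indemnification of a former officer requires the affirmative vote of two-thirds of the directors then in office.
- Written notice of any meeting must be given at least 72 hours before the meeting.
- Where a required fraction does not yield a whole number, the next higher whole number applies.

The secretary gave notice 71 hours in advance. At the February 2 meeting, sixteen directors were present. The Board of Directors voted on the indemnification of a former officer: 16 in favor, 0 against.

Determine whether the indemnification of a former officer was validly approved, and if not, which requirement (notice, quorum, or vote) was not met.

Invalid — notice requirement not satisfied.

Notice: 71 hours given; 72 required (71 < 72). Not satisfied.
Quorum: 16 present; quorum is 10. Satisfied.
Vote: the indemnification of a former officer requires two-thirds of the directors then in office (24). 2/3 of 24 = 16, so 16 affirmative votes are needed; 16 voted in favor. Satisfied.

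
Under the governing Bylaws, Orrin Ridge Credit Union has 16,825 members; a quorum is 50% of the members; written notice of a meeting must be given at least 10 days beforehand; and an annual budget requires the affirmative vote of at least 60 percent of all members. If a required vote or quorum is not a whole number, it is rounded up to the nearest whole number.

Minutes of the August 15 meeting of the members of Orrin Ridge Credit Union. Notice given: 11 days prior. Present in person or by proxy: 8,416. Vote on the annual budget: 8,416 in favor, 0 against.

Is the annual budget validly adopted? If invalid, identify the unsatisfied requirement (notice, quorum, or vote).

Notice: 11 days given; 10 required. Satisfied.
Quorum: 50% of 16,825 = 8,412.50, rounded up to 8,413; 8,416 present. Satisfied.
Vote: requires three-fifths of all members (16,825); 3/5 of 16825 = 10095, so 10,095 needed; 8,416 in favor. Not satisfied.

Invalid — vote requirement not satisfied.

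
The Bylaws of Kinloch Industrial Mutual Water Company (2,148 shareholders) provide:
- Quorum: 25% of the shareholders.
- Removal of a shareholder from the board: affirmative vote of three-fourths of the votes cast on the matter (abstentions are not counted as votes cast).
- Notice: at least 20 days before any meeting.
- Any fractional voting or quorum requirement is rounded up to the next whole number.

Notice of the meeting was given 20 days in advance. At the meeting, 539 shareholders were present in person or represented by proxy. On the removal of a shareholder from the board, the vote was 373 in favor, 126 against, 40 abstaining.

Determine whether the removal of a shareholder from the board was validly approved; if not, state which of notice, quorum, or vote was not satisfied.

Notice: 20 days given; 20 required. Satisfied.
Quorum: 25% of 2,148 = 537; 539 present. Satisfied.
Vote: requires three-fourths of the votes cast (539 − 40 abstaining = 499); 3/4 of 499 = 374.25, rounded up to 375, so 375 needed; 373 in favor. Not satisfied.

Invalid — vote requirement not satisfied.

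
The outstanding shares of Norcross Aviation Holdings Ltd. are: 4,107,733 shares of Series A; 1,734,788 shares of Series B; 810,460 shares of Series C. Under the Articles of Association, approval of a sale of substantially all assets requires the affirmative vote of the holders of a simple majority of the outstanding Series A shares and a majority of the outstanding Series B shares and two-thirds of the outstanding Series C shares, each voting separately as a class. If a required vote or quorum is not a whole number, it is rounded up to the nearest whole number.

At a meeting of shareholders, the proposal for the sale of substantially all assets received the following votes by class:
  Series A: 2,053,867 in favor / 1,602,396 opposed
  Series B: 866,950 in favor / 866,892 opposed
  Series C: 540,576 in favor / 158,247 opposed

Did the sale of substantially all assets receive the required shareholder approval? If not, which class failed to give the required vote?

Series A: a majority of 4107733 is 2053867; 2,053,867 required, 2,053,867 in favor — approved.
Series B: a majority of 1734788 is 867395; 867,395 required, 866,950 in favor — not approved.
Series C: 2/3 of 810460 = 540306.67, rounded up to 540307; 540,307 required, 540,576 in favor — approved.

Not approved — the Series B shares did not give the required vote.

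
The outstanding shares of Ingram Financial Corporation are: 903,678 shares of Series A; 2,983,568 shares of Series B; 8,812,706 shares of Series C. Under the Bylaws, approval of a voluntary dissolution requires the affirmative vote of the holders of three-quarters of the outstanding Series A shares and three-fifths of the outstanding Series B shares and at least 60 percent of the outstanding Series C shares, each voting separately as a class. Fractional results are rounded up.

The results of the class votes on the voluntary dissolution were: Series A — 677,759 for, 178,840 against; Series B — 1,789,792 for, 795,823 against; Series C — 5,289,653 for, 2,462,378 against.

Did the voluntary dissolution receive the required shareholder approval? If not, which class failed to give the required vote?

Series A: 3/4 of 903678 = 677758.50, rounded up to 677759; 677,759 required, 677,759 in favor — approved.
Series B: 3/5 of 2983568 = 1790140.80, rounded up to 1790141; 1,790,141 required, 1,789,792 in favor — not approved.
Series C: 3/5 of 8812706 = 5287623.60, rounded up to 5287624; 5,287,624 required, 5,289,653 in favor — approved.

Not approved — the Series B shares did not give the required vote.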